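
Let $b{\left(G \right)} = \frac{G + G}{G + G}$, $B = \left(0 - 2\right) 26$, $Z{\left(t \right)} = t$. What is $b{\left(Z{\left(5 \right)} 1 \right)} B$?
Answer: $-52$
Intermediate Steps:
$B = -52$ ($B = \left(0 - 2\right) 26 = \left(-2\right) 26 = -52$)
$b{\left(G \right)} = 1$ ($b{\left(G \right)} = \frac{2 G}{2 G} = 2 G \frac{1}{2 G} = 1$)
$b{\left(Z{\left(5 \right)} 1 \right)} B = 1 \left(-52\right) = -52$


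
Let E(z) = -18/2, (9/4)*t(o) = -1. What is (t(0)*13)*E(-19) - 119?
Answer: -67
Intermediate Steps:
t(o) = -4/9 (t(o) = (4/9)*(-1) = -4/9)
E(z) = -9 (E(z) = -18*½ = -9)
(t(0)*13)*E(-19) - 119 = -4/9*13*(-9) - 119 = -52/9*(-9) - 119 = 52 - 119 = -67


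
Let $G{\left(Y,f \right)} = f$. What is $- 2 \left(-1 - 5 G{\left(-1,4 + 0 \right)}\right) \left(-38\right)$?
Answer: $-1596$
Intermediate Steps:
$- 2 \left(-1 - 5 G{\left(-1,4 + 0 \right)}\right) \left(-38\right) = - 2 \left(-1 - 5 \left(4 + 0\right)\right) \left(-38\right) = - 2 \left(-1 - 20\right) \left(-38\right) = \left(-2\right) \left(-21\right) \left(-38\right) = 42 \left(-38\right) = -1596$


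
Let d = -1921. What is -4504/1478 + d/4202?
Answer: -10882523/3105278 ≈ -3.5045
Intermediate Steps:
-4504/1478 + d/4202 = -4504/1478 - 1921/4202 = -4504*1/1478 - 1921*1/4202 = -2252/739 - 1921/4202 = -10882523/3105278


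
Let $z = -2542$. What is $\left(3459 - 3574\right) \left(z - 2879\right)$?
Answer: $623415$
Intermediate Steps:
$\left(3459 - 3574\right) \left(z - 2879\right) = \left(3459 - 3574\right) \left(-2542 - 2879\right) = \left(-115\right) \left(-5421\right) = 623415$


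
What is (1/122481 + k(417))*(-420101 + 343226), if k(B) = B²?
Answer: -545763776881250/40827 ≈ -1.3368e+10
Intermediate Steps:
(1/122481 + k(417))*(-420101 + 343226) = (1/122481 + 417²)*(-420101 + 343226) = (1/122481 + 173889)*(-76875) = (21298098610/122481)*(-76875) = -545763776881250/40827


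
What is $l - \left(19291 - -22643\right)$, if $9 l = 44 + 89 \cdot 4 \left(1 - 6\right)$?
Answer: $- \frac{379142}{9} \approx -42127.0$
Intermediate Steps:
$l = - \frac{1736}{9}$ ($l = \frac{44 + 89 \cdot 4 \left(1 - 6\right)}{9} = \frac{44 + 89 \cdot 4 \left(-5\right)}{9} = \frac{44 + 89 \left(-20\right)}{9} = \frac{44 - 1780}{9} = \frac{1}{9} \left(-1736\right) = - \frac{1736}{9} \approx -192.89$)
$l - \left(19291 - -22643\right) = - \frac{1736}{9} - \left(19291 - -22643\right) = - \frac{1736}{9} - \left(19291 + 22643\right) = - \frac{1736}{9} - 41934 = - \frac{379142}{9}$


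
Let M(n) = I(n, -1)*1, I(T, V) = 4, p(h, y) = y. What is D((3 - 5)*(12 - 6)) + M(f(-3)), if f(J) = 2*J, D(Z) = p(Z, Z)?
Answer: -8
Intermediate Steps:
D(Z) = Z
M(n) = 4 (M(n) = 4*1 = 4)
D((3 - 5)*(12 - 6)) + M(f(-3)) = (3 - 5)*(12 - 6) + 4 = -2*6 + 4 = -12 + 4 = -8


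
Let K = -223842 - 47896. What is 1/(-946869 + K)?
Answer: -1/1218607 ≈ -8.2061e-7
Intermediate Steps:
K = -271738
1/(-946869 + K) = 1/(-946869 - 271738) = 1/(-1218607) = -1/1218607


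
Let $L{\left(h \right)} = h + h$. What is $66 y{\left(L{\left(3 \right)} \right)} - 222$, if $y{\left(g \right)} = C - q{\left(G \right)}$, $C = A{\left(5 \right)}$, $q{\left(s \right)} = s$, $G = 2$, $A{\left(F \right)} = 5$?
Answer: $-24$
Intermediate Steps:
$C = 5$
$L{\left(h \right)} = 2 h$
$y{\left(g \right)} = 3$ ($y{\left(g \right)} = 5 - 2 = 3$)
$66 y{\left(L{\left(3 \right)} \right)} - 222 = 66 \cdot 3 - 222 = 198 - 222 = -24$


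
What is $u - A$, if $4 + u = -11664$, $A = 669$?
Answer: $-12337$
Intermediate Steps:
$u = -11668$ ($u = -4 - 11664 = -11668$)
$u - A = -11668 - 669 = -12337$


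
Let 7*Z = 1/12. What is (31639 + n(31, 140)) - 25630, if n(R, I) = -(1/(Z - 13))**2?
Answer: 7152391473/1190281 ≈ 6009.0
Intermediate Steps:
Z = 1/84 (Z = (1/7)/12 = (1/7)*(1/12) = 1/84 ≈ 0.011905)
n(R, I) = -7056/1190281 (n(R, I) = -(1/(1/84 - 13))**2 = -(1/(-1091/84))**2 = -(-84/1091)**2 = -1*7056/1190281 = -7056/1190281)
(31639 + n(31, 140)) - 25630 = (31639 - 7056/1190281) - 25630 = 37659293503/1190281 - 25630 = 7152391473/1190281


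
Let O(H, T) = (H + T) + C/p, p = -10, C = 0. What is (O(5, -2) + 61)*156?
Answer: 9984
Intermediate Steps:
O(H, T) = H + T (O(H, T) = (H + T) + 0/(-10) = (H + T) + 0*(-⅒) = (H + T) + 0 = H + T)
(O(5, -2) + 61)*156 = ((5 - 2) + 61)*156 = (3 + 61)*156 = 64*156 = 9984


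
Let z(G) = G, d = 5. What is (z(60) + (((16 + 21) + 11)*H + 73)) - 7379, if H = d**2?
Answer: -6046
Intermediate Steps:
H = 25 (H = 5**2 = 25)
(z(60) + (((16 + 21) + 11)*H + 73)) - 7379 = (60 + (((16 + 21) + 11)*25 + 73)) - 7379 = (60 + ((37 + 11)*25 + 73)) - 7379 = (60 + (48*25 + 73)) - 7379 = (60 + (1200 + 73)) - 7379 = (60 + 1273) - 7379 = 1333 - 7379 = -6046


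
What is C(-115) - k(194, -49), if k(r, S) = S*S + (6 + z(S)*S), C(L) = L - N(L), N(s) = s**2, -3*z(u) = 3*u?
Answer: -13346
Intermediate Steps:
z(u) = -u
C(L) = L - L**2
k(r, S) = 6 (k(r, S) = S*S + (6 + (-S)*S) = S**2 + (6 - S**2) = 6)
C(-115) - k(194, -49) = -115*(1 - 1*(-115)) - 1*6 = -115*(1 + 115) - 6 = -115*116 - 6 = -13340 - 6 = -13346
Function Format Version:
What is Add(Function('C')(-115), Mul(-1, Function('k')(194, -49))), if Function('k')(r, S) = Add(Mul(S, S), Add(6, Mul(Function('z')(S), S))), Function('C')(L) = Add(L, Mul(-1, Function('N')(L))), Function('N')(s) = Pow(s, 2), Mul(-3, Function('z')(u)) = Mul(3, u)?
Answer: -13346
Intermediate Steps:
Function('z')(u) = Mul(-1, u) (Function('z')(u) = Mul(Rational(-1, 3), Mul(3, u)) = Mul(-1, u))
Function('C')(L) = Add(L, Mul(-1, Pow(L, 2)))
Function('k')(r, S) = 6 (Function('k')(r, S) = Add(Mul(S, S), Add(6, Mul(Mul(-1, S), S))) = Add(Pow(S, 2), Add(6, Mul(-1, Pow(S, 2)))) = 6)
Add(Function('C')(-115), Mul(-1, Function('k')(194, -49))) = Add(Mul(-115, Add(1, Mul(-1, -115))), Mul(-1, 6)) = Add(Mul(-115, Add(1, 115)), -6) = Add(Mul(-115, 116), -6) = Add(-13340, -6) = -13346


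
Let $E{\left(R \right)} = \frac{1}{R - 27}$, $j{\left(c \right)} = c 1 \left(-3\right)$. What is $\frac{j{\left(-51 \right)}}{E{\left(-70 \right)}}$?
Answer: $-14841$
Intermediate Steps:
$j{\left(c \right)} = - 3 c$ ($j{\left(c \right)} = c \left(-3\right) = - 3 c$)
$E{\left(R \right)} = \frac{1}{-27 + R}$
$\frac{j{\left(-51 \right)}}{E{\left(-70 \right)}} = \frac{\left(-3\right) \left(-51\right)}{\frac{1}{-27 - 70}} = \frac{153}{\frac{1}{-97}} = \frac{153}{- \frac{1}{97}} = 153 \left(-97\right) = -14841$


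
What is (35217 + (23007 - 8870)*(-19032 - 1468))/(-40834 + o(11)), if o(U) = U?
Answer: 289773283/40823 ≈ 7098.3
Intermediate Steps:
(35217 + (23007 - 8870)*(-19032 - 1468))/(-40834 + o(11)) = (35217 + (23007 - 8870)*(-19032 - 1468))/(-40834 + 11) = (35217 + 14137*(-20500))/(-40823) = (35217 - 289808500)*(-1/40823) = -289773283*(-1/40823) = 289773283/40823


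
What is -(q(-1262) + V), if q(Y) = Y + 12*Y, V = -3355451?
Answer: 3371857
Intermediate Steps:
q(Y) = 13*Y
-(q(-1262) + V) = -(13*(-1262) - 3355451) = -(-16406 - 3355451) = -1*(-3371857) = 3371857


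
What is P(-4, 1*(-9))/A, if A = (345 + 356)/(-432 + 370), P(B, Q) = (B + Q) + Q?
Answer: 1364/701 ≈ 1.9458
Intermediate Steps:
P(B, Q) = B + 2*Q
A = -701/62 (A = 701/(-62) = 701*(-1/62) = -701/62 ≈ -11.306)
P(-4, 1*(-9))/A = (-4 + 2*(1*(-9)))/(-701/62) = (-4 + 2*(-9))*(-62/701) = (-4 - 18)*(-62/701) = -22*(-62/701) = 1364/701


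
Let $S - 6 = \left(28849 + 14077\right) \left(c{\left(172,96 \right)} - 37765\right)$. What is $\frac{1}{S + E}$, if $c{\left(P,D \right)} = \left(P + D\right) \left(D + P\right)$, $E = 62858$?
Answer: $\frac{1}{1462079498} \approx 6.8396 \cdot 10^{-10}$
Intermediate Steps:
$c{\left(P,D \right)} = \left(D + P\right)^{2}$ ($c{\left(P,D \right)} = \left(D + P\right) \left(D + P\right) = \left(D + P\right)^{2}$)
$S = 1462016640$ ($S = 6 + \left(28849 + 14077\right) \left(\left(96 + 172\right)^{2} - 37765\right) = 6 + 42926 \left(268^{2} - 37765\right) = 6 + 42926 \left(71824 - 37765\right) = 6 + 42926 \cdot 34059 = 6 + 1462016634 = 1462016640$)
$\frac{1}{S + E} = \frac{1}{1462016640 + 62858} = \frac{1}{1462079498}$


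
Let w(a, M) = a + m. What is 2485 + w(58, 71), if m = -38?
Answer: 2505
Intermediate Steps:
w(a, M) = -38 + a (w(a, M) = a - 38 = -38 + a)
2485 + w(58, 71) = 2485 + (-38 + 58) = 2485 + 20 = 2505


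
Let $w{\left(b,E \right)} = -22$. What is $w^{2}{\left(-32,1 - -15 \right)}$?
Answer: $484$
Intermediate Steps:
$w^{2}{\left(-32,1 - -15 \right)} = \left(-22\right)^{2} = 484$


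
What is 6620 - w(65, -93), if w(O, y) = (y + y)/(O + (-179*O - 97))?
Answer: 25745118/3889 ≈ 6620.0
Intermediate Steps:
w(O, y) = 2*y/(-97 - 178*O) (w(O, y) = (2*y)/(O + (-97 - 179*O)) = (2*y)/(-97 - 178*O) = 2*y/(-97 - 178*O))
6620 - w(65, -93) = 6620 - (-2)*(-93)/(97 + 178*65) = 6620 - (-2)*(-93)/(97 + 11570) = 6620 - (-2)*(-93)/11667 = 6620 - 1*62/3889 = 6620 - 62/3889 = 25745118/3889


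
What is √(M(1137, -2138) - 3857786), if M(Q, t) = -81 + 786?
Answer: I*√3857081 ≈ 1963.9*I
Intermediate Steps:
M(Q, t) = 705
√(M(1137, -2138) - 3857786) = √(705 - 3857786) = √(-3857081) = I*√3857081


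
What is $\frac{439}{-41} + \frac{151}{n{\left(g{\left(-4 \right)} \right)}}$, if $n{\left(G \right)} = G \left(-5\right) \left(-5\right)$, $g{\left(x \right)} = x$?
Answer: $- \frac{50091}{4100} \approx -12.217$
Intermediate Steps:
$n{\left(G \right)} = 25 G$ ($n{\left(G \right)} = - 5 G \left(-5\right) = 25 G$)
$\frac{439}{-41} + \frac{151}{n{\left(g{\left(-4 \right)} \right)}} = \frac{439}{-41} + \frac{151}{25 \left(-4\right)} = 439 \left(- \frac{1}{41}\right) + \frac{151}{-100} = - \frac{439}{41} + 151 \left(- \frac{1}{100}\right) = - \frac{439}{41} - \frac{151}{100} = - \frac{50091}{4100}$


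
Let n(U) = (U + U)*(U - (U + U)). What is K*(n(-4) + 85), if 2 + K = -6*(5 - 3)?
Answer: -742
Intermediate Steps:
n(U) = -2*U² (n(U) = (2*U)*(U - 2*U) = (2*U)*(-U) = -2*U²)
K = -14 (K = -2 - 6*(5 - 3) = -2 - 6*2 = -2 - 12 = -14)
K*(n(-4) + 85) = -14*(-2*(-4)² + 85) = -14*(-2*16 + 85) = -14*(-32 + 85) = -14*53 = -742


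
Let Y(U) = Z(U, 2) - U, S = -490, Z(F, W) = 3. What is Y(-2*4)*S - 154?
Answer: -5544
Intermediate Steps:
Y(U) = 3 - U
Y(-2*4)*S - 154 = (3 - (-2)*4)*(-490) - 154 = (3 - 1*(-8))*(-490) - 154 = (3 + 8)*(-490) - 154 = 11*(-490) - 154 = -5390 - 154 = -5544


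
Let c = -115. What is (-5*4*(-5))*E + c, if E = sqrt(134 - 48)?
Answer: -115 + 100*sqrt(86) ≈ 812.36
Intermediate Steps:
E = sqrt(86) ≈ 9.2736
(-5*4*(-5))*E + c = (-5*4*(-5))*sqrt(86) - 115 = (-20*(-5))*sqrt(86) - 115 = 100*sqrt(86) - 115 = -115 + 100*sqrt(86)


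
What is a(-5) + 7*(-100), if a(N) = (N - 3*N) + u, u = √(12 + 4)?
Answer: -686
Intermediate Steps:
u = 4 (u = √16 = 4)
a(N) = 4 - 2*N (a(N) = (N - 3*N) + 4 = -2*N + 4 = 4 - 2*N)
a(-5) + 7*(-100) = (4 - 2*(-5)) + 7*(-100) = (4 + 10) - 700 = 14 - 700 = -686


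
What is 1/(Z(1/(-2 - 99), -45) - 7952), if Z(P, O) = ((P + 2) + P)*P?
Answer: -10201/81118552 ≈ -0.00012575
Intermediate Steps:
Z(P, O) = P*(2 + 2*P) (Z(P, O) = ((2 + P) + P)*P = (2 + 2*P)*P = P*(2 + 2*P))
1/(Z(1/(-2 - 99), -45) - 7952) = 1/(2*(1 + 1/(-2 - 99))/(-2 - 99) - 7952) = 1/(2*(1 + 1/(-101))/(-101) - 7952) = 1/(2*(-1/101)*(1 - 1/101) - 7952) = 1/(2*(-1/101)*(100/101) - 7952) = 1/(-200/10201 - 7952) = 1/(-81118552/10201) = -10201/81118552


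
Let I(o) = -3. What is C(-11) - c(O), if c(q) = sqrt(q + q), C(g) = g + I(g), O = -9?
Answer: -14 - 3*I*sqrt(2) ≈ -14.0 - 4.2426*I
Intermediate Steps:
C(g) = -3 + g (C(g) = g - 3 = -3 + g)
c(q) = sqrt(2)*sqrt(q) (c(q) = sqrt(2*q) = sqrt(2)*sqrt(q))
C(-11) - c(O) = (-3 - 11) - sqrt(2)*sqrt(-9) = -14 - sqrt(2)*3*I = -14 - 3*I*sqrt(2)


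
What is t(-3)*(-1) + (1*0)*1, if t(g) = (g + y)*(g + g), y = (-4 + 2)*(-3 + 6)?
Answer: -54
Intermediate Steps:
y = -6 (y = -2*3 = -6)
t(g) = 2*g*(-6 + g) (t(g) = (g - 6)*(g + g) = (-6 + g)*(2*g) = 2*g*(-6 + g))
t(-3)*(-1) + (1*0)*1 = (2*(-3)*(-6 - 3))*(-1) + (1*0)*1 = (2*(-3)*(-9))*(-1) + 0*1 = 54*(-1) + 0 = -54 + 0 = -54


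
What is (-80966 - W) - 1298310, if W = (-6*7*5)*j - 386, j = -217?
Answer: -1424460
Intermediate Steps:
W = 45184 (W = (-6*7*5)*(-217) - 386 = -42*5*(-217) - 386 = -210*(-217) - 386 = 45570 - 386 = 45184)
(-80966 - W) - 1298310 = (-80966 - 1*45184) - 1298310 = (-80966 - 45184) - 1298310 = -126150 - 1298310 = -1424460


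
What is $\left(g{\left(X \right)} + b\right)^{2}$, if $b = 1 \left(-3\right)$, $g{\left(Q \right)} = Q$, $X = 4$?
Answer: $1$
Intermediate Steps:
$b = -3$
$\left(g{\left(X \right)} + b\right)^{2} = \left(4 - 3\right)^{2} = 1^{2} = 1$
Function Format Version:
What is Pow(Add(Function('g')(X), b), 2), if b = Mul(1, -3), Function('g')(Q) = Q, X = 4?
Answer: 1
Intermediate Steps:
b = -3
Pow(Add(Function('g')(X), b), 2) = Pow(Add(4, -3), 2) = Pow(1, 2) = 1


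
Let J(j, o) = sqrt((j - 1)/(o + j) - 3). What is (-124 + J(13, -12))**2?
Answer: 14641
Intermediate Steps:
J(j, o) = sqrt(-3 + (-1 + j)/(j + o)) (J(j, o) = sqrt((-1 + j)/(j + o) - 3) = sqrt(-3 + (-1 + j)/(j + o)))
(-124 + J(13, -12))**2 = (-124 + sqrt((-1 - 3*(-12) - 2*13)/(13 - 12)))**2 = (-124 + sqrt((-1 + 36 - 26)/1))**2 = (-124 + sqrt(1*9))**2 = (-124 + sqrt(9))**2 = (-124 + 3)**2 = (-121)**2 = 14641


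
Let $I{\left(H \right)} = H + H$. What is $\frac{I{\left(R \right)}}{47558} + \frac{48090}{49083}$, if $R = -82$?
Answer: $\frac{379835768}{389048219} \approx 0.97632$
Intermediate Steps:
$I{\left(H \right)} = 2 H$
$\frac{I{\left(R \right)}}{47558} + \frac{48090}{49083} = \frac{2 \left(-82\right)}{47558} + \frac{48090}{49083} = \left(-164\right) \frac{1}{47558} + 48090 \cdot \frac{1}{49083} = - \frac{82}{23779} + \frac{16030}{16361} = \frac{379835768}{389048219}$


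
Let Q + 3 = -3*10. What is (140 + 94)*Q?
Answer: -7722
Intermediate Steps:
Q = -33 (Q = -3 - 3*10 = -3 - 30 = -33)
(140 + 94)*Q = (140 + 94)*(-33) = 234*(-33) = -7722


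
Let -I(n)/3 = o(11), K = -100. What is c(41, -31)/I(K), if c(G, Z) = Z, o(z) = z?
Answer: 31/33 ≈ 0.93939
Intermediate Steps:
I(n) = -33 (I(n) = -3*11 = -33)
c(41, -31)/I(K) = -31/(-33) = -31*(-1/33) = 31/33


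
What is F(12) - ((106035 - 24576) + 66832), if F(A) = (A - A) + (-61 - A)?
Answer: -148364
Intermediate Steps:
F(A) = -61 - A (F(A) = 0 + (-61 - A) = -61 - A)
F(12) - ((106035 - 24576) + 66832) = (-61 - 1*12) - ((106035 - 24576) + 66832) = (-61 - 12) - (81459 + 66832) = -73 - 1*148291 = -73 - 148291 = -148364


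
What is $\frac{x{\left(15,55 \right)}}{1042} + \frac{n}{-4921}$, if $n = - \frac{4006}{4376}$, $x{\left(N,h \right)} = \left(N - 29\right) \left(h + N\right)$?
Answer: $- \frac{5274858957}{5609684108} \approx -0.94031$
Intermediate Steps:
$x{\left(N,h \right)} = \left(-29 + N\right) \left(N + h\right)$
$n = - \frac{2003}{2188}$ ($n = \left(-4006\right) \frac{1}{4376} = - \frac{2003}{2188} \approx -0.91545$)
$\frac{x{\left(15,55 \right)}}{1042} + \frac{n}{-4921} = \frac{15^{2} - 435 - 1595 + 15 \cdot 55}{1042} - \frac{2003}{2188 \left(-4921\right)} = \left(225 - 435 - 1595 + 825\right) \frac{1}{1042} - - \frac{2003}{10767148} = \left(-980\right) \frac{1}{1042} + \frac{2003}{10767148} = - \frac{490}{521} + \frac{2003}{10767148} = - \frac{5274858957}{5609684108}$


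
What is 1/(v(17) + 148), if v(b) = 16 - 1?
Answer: 1/163 ≈ 0.0061350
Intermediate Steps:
v(b) = 15
1/(v(17) + 148) = 1/(15 + 148) = 1/163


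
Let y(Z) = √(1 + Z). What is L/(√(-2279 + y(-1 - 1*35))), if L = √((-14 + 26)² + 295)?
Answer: √439/√(-2279 + I*√35) ≈ 0.00056966 - 0.43889*I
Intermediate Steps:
L = √439 (L = √(12² + 295) = √(144 + 295) = √439 ≈ 20.952)
L/(√(-2279 + y(-1 - 1*35))) = √439/(√(-2279 + √(1 + (-1 - 1*35)))) = √439/(√(-2279 + √(1 + (-1 - 35)))) = √439/(√(-2279 + √(1 - 36))) = √439/(√(-2279 + √(-35))) = √439/(√(-2279 + I*√35)) = √439/√(-2279 + I*√35)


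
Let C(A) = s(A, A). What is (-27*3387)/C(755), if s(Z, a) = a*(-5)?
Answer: 91449/3775 ≈ 24.225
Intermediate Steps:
s(Z, a) = -5*a
C(A) = -5*A
(-27*3387)/C(755) = (-27*3387)/((-5*755)) = -91449/(-3775) = -91449*(-1/3775) = 91449/3775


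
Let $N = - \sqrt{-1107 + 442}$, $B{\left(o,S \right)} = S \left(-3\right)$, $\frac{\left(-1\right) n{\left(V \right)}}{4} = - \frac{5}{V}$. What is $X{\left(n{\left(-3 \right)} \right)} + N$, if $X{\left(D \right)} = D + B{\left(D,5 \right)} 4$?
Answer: $- \frac{200}{3} - i \sqrt{665} \approx -66.667 - 25.788 i$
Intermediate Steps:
$n{\left(V \right)} = \frac{20}{V}$ ($n{\left(V \right)} = - 4 \left(- \frac{5}{V}\right) = \frac{20}{V}$)
$B{\left(o,S \right)} = - 3 S$
$X{\left(D \right)} = -60 + D$ ($X{\left(D \right)} = D + \left(-3\right) 5 \cdot 4 = D - 60 = -60 + D$)
$N = - i \sqrt{665}$ ($N = - \sqrt{-665} = - i \sqrt{665} \approx - 25.788 i$)
$X{\left(n{\left(-3 \right)} \right)} + N = \left(-60 + \frac{20}{-3}\right) - i \sqrt{665} = \left(-60 + 20 \left(- \frac{1}{3}\right)\right) - i \sqrt{665} = \left(-60 - \frac{20}{3}\right) - i \sqrt{665} = - \frac{200}{3} - i \sqrt{665}$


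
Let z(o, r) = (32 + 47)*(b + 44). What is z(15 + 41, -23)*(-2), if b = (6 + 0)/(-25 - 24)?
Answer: -339700/49 ≈ -6932.7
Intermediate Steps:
b = -6/49 (b = 6/(-49) = 6*(-1/49) = -6/49 ≈ -0.12245)
z(o, r) = 169850/49 (z(o, r) = (32 + 47)*(-6/49 + 44) = 79*(2150/49) = 169850/49)
z(15 + 41, -23)*(-2) = (169850/49)*(-2) = -339700/49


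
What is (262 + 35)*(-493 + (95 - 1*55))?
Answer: -134541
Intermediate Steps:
(262 + 35)*(-493 + (95 - 1*55)) = 297*(-493 + (95 - 55)) = 297*(-493 + 40) = 297*(-453) = -134541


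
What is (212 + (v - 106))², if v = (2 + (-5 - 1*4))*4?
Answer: 6084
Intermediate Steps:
v = -28 (v = (2 + (-5 - 4))*4 = (2 - 9)*4 = -7*4 = -28)
(212 + (v - 106))² = (212 + (-28 - 106))² = (212 - 134)² = 78² = 6084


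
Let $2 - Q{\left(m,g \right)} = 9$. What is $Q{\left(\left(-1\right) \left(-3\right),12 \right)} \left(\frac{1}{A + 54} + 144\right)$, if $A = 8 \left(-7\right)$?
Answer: $- \frac{2009}{2} \approx -1004.5$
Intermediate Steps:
$Q{\left(m,g \right)} = -7$ ($Q{\left(m,g \right)} = 2 - 9 = -7$)
$A = -56$
$Q{\left(\left(-1\right) \left(-3\right),12 \right)} \left(\frac{1}{A + 54} + 144\right) = - 7 \left(\frac{1}{-56 + 54} + 144\right) = - 7 \left(\frac{1}{-2} + 144\right) = - 7 \left(- \frac{1}{2} + 144\right) = \left(-7\right) \frac{287}{2} = - \frac{2009}{2}$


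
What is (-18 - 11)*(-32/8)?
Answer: 116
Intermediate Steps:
(-18 - 11)*(-32/8) = -(-928)/8 = -29*(-4) = 116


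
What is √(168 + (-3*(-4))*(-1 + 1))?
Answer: 2*√42 ≈ 12.961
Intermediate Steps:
√(168 + (-3*(-4))*(-1 + 1)) = √(168 + 12*0) = √(168 + 0) = √168 = 2*√42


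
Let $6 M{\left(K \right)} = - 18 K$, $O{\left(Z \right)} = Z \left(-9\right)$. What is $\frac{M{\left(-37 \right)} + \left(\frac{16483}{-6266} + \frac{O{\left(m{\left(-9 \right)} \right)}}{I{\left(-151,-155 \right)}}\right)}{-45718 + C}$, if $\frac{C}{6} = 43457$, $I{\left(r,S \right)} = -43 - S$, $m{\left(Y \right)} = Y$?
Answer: $\frac{38280181}{75451061504} \approx 0.00050735$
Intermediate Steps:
$O{\left(Z \right)} = - 9 Z$
$M{\left(K \right)} = - 3 K$ ($M{\left(K \right)} = \frac{\left(-18\right) K}{6} = - 3 K$)
$C = 260742$ ($C = 6 \cdot 43457 = 260742$)
$\frac{M{\left(-37 \right)} + \left(\frac{16483}{-6266} + \frac{O{\left(m{\left(-9 \right)} \right)}}{I{\left(-151,-155 \right)}}\right)}{-45718 + C} = \frac{\left(-3\right) \left(-37\right) + \left(\frac{16483}{-6266} + \frac{\left(-9\right) \left(-9\right)}{-43 - -155}\right)}{-45718 + 260742} = \frac{111 + \left(16483 \left(- \frac{1}{6266}\right) + \frac{81}{-43 + 155}\right)}{215024} = \left(111 - \left(\frac{16483}{6266} - \frac{81}{112}\right)\right) \frac{1}{215024} = \left(111 + \left(- \frac{16483}{6266} + 81 \cdot \frac{1}{112}\right)\right) \frac{1}{215024} = \left(111 + \left(- \frac{16483}{6266} + \frac{81}{112}\right)\right) \frac{1}{215024} = \left(111 - \frac{669275}{350896}\right) \frac{1}{215024} = \frac{38280181}{350896} \cdot \frac{1}{215024} = \frac{38280181}{75451061504}$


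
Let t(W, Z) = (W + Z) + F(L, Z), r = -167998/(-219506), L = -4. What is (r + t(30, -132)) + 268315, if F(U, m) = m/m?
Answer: 29437375141/109753 ≈ 2.6822e+5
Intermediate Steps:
r = 83999/109753 (r = -167998*(-1/219506) = 83999/109753 ≈ 0.76535)
F(U, m) = 1
t(W, Z) = 1 + W + Z (t(W, Z) = (W + Z) + 1 = 1 + W + Z)
(r + t(30, -132)) + 268315 = (83999/109753 + (1 + 30 - 132)) + 268315 = (83999/109753 - 101) + 268315 = -11001054/109753 + 268315 = 29437375141/109753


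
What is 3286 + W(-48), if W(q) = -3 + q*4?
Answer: 3091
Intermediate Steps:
W(q) = -3 + 4*q
3286 + W(-48) = 3286 + (-3 + 4*(-48)) = 3286 + (-3 - 192) = 3286 - 195 = 3091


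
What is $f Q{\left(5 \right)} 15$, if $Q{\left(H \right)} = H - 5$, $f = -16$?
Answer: $0$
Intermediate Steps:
$Q{\left(H \right)} = -5 + H$
$f Q{\left(5 \right)} 15 = - 16 \left(-5 + 5\right) 15 = \left(-16\right) 0 \cdot 15 = 0 \cdot 15 = 0$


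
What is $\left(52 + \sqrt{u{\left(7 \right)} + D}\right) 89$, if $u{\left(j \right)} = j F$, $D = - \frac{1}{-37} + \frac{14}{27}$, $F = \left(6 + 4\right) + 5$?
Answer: $4628 + \frac{356 \sqrt{731490}}{333} \approx 5542.3$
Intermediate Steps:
$F = 15$ ($F = 10 + 5 = 15$)
$D = \frac{545}{999}$ ($D = \left(-1\right) \left(- \frac{1}{37}\right) + 14 \cdot \frac{1}{27} = \frac{1}{37} + \frac{14}{27} = \frac{545}{999} \approx 0.54555$)
$u{\left(j \right)} = 15 j$ ($u{\left(j \right)} = j 15 = 15 j$)
$\left(52 + \sqrt{u{\left(7 \right)} + D}\right) 89 = \left(52 + \sqrt{15 \cdot 7 + \frac{545}{999}}\right) 89 = \left(52 + \sqrt{105 + \frac{545}{999}}\right) 89 = \left(52 + \sqrt{\frac{105440}{999}}\right) 89 = \left(52 + \frac{4 \sqrt{731490}}{333}\right) 89 = 4628 + \frac{356 \sqrt{731490}}{333}$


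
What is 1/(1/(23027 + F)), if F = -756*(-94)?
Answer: 94091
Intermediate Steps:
F = 71064
1/(1/(23027 + F)) = 1/(1/(23027 + 71064)) = 1/(1/94091) = 94091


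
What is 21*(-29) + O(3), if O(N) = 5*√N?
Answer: -609 + 5*√3 ≈ -600.34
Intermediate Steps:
21*(-29) + O(3) = 21*(-29) + 5*√3 = -609 + 5*√3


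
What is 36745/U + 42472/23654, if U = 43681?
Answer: 1362192831/516615187 ≈ 2.6368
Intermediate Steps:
36745/U + 42472/23654 = 36745/43681 + 42472/23654 = 36745*(1/43681) + 42472*(1/23654) = 36745/43681 + 21236/11827 = 1362192831/516615187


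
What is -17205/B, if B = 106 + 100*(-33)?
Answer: 17205/3194 ≈ 5.3867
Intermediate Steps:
B = -3194 (B = 106 - 3300 = -3194)
-17205/B = -17205/(-3194) = -17205*(-1/3194) = 17205/3194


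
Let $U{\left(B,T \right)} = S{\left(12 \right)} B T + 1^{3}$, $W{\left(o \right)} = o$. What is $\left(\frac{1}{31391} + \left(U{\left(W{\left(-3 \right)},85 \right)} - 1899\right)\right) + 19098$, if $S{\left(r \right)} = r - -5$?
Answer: $\frac{403845216}{31391} \approx 12865.0$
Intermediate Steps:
$S{\left(r \right)} = 5 + r$ ($S{\left(r \right)} = r + 5 = 5 + r$)
$U{\left(B,T \right)} = 1 + 17 B T$ ($U{\left(B,T \right)} = \left(5 + 12\right) B T + 1^{3} = 17 B T + 1 = 1 + 17 B T$)
$\left(\frac{1}{31391} + \left(U{\left(W{\left(-3 \right)},85 \right)} - 1899\right)\right) + 19098 = \left(\frac{1}{31391} + \left(\left(1 + 17 \left(-3\right) 85\right) - 1899\right)\right) + 19098 = \left(\frac{1}{31391} + \left(\left(1 - 4335\right) - 1899\right)\right) + 19098 = \left(\frac{1}{31391} - 6233\right) + 19098 = - \frac{195660102}{31391} + 19098 = \frac{403845216}{31391}$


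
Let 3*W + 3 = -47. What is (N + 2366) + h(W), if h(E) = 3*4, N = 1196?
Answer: 3574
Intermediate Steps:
W = -50/3 (W = -1 + (⅓)*(-47) = -1 - 47/3 = -50/3 ≈ -16.667)
h(E) = 12
(N + 2366) + h(W) = (1196 + 2366) + 12 = 3562 + 12 = 3574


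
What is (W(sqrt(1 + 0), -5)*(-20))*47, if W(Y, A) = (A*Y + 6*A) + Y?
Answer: 31960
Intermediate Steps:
W(Y, A) = Y + 6*A + A*Y (W(Y, A) = (6*A + A*Y) + Y = Y + 6*A + A*Y)
(W(sqrt(1 + 0), -5)*(-20))*47 = ((sqrt(1 + 0) + 6*(-5) - 5*sqrt(1 + 0))*(-20))*47 = ((sqrt(1) - 30 - 5*sqrt(1))*(-20))*47 = ((1 - 30 - 5*1)*(-20))*47 = ((1 - 30 - 5)*(-20))*47 = -34*(-20)*47 = 680*47 = 31960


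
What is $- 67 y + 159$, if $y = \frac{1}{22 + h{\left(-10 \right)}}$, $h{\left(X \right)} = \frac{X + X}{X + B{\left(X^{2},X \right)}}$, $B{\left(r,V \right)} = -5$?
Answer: $\frac{10929}{70} \approx 156.13$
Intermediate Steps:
$h{\left(X \right)} = \frac{2 X}{-5 + X}$ ($h{\left(X \right)} = \frac{X + X}{X - 5} = \frac{2 X}{-5 + X}$)
$y = \frac{3}{70}$ ($y = \frac{1}{22 + 2 \left(-10\right) \frac{1}{-5 - 10}} = \frac{1}{22 + 2 \left(-10\right) \frac{1}{-15}} = \frac{1}{22 + 2 \left(-10\right) \left(- \frac{1}{15}\right)} = \frac{1}{22 + \frac{4}{3}} = \frac{1}{\frac{70}{3}} = \frac{3}{70} \approx 0.042857$)
$- 67 y + 159 = \left(-67\right) \frac{3}{70} + 159 = - \frac{201}{70} + 159 = \frac{10929}{70}$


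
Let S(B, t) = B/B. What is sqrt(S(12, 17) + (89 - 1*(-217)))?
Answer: sqrt(307) ≈ 17.521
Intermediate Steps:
S(B, t) = 1
sqrt(S(12, 17) + (89 - 1*(-217))) = sqrt(1 + (89 - 1*(-217))) = sqrt(1 + (89 + 217)) = sqrt(1 + 306) = sqrt(307)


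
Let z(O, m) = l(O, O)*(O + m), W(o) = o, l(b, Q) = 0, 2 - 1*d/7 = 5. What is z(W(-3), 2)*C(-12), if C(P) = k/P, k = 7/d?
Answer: 0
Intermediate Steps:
d = -21 (d = 14 - 7*5 = 14 - 35 = -21)
k = -1/3 (k = 7/(-21) = 7*(-1/21) = -1/3 ≈ -0.33333)
z(O, m) = 0 (z(O, m) = 0*(O + m) = 0)
C(P) = -1/(3*P)
z(W(-3), 2)*C(-12) = 0*(-1/3/(-12)) = 0*(-1/3*(-1/12)) = 0*(1/36) = 0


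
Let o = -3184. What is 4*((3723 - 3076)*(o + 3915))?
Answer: 1891828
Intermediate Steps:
4*((3723 - 3076)*(o + 3915)) = 4*((3723 - 3076)*(-3184 + 3915)) = 4*(647*731) = 4*472957 = 1891828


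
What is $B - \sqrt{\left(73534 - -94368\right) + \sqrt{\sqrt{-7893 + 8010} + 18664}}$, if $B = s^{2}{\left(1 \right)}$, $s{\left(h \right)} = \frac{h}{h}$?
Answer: $1 - \sqrt{167902 + \sqrt{18664 + 3 \sqrt{13}}} \approx -408.93$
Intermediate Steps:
$s{\left(h \right)} = 1$
$B = 1$ ($B = 1^{2} = 1$)
$B - \sqrt{\left(73534 - -94368\right) + \sqrt{\sqrt{-7893 + 8010} + 18664}} = 1 - \sqrt{\left(73534 - -94368\right) + \sqrt{\sqrt{-7893 + 8010} + 18664}} = 1 - \sqrt{\left(73534 + 94368\right) + \sqrt{\sqrt{117} + 18664}} = 1 - \sqrt{167902 + \sqrt{3 \sqrt{13} + 18664}} = 1 - \sqrt{167902 + \sqrt{18664 + 3 \sqrt{13}}}$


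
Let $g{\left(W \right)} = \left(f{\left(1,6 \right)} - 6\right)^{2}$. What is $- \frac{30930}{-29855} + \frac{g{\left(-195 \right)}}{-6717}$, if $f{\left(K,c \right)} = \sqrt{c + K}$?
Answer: $\frac{41294609}{40107207} + \frac{4 \sqrt{7}}{2239} \approx 1.0343$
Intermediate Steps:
$f{\left(K,c \right)} = \sqrt{K + c}$
$g{\left(W \right)} = \left(-6 + \sqrt{7}\right)^{2}$ ($g{\left(W \right)} = \left(\sqrt{1 + 6} - 6\right)^{2} = \left(\sqrt{7} - 6\right)^{2} = \left(-6 + \sqrt{7}\right)^{2}$)
$- \frac{30930}{-29855} + \frac{g{\left(-195 \right)}}{-6717} = - \frac{30930}{-29855} + \frac{\left(6 - \sqrt{7}\right)^{2}}{-6717} = \left(-30930\right) \left(- \frac{1}{29855}\right) + \left(6 - \sqrt{7}\right)^{2} \left(- \frac{1}{6717}\right) = \frac{6186}{5971} - \frac{\left(6 - \sqrt{7}\right)^{2}}{6717}$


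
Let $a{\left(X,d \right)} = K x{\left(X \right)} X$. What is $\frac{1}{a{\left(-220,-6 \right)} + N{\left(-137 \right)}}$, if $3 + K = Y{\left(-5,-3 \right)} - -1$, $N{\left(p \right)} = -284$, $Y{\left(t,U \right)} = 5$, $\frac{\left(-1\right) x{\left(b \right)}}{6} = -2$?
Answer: $- \frac{1}{8204} \approx -0.00012189$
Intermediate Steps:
$x{\left(b \right)} = 12$ ($x{\left(b \right)} = \left(-6\right) \left(-2\right) = 12$)
$K = 3$ ($K = -3 + \left(5 - -1\right) = -3 + \left(5 + 1\right) = -3 + 6 = 3$)
$a{\left(X,d \right)} = 36 X$ ($a{\left(X,d \right)} = 3 \cdot 12 X = 36 X$)
$\frac{1}{a{\left(-220,-6 \right)} + N{\left(-137 \right)}} = \frac{1}{36 \left(-220\right) - 284} = \frac{1}{-7920 - 284} = \frac{1}{-8204} = - \frac{1}{8204}$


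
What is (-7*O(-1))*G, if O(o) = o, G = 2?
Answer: 14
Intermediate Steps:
(-7*O(-1))*G = -7*(-1)*2 = 7*2 = 14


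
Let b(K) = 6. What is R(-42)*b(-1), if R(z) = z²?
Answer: 10584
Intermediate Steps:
R(-42)*b(-1) = (-42)²*6 = 1764*6 = 10584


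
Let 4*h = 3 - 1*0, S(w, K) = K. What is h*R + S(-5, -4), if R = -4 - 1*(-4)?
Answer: -4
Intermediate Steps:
h = 3/4 (h = (3 - 1*0)/4 = (3 + 0)/4 = (1/4)*3 = 3/4 ≈ 0.75000)
R = 0 (R = -4 + 4 = 0)
h*R + S(-5, -4) = (3/4)*0 - 4 = 0 - 4 = -4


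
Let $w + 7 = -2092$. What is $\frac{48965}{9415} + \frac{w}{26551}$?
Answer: $\frac{36580218}{7142219} \approx 5.1217$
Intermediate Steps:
$w = -2099$ ($w = -7 - 2092 = -2099$)
$\frac{48965}{9415} + \frac{w}{26551} = \frac{48965}{9415} - \frac{2099}{26551} = 48965 \cdot \frac{1}{9415} - \frac{2099}{26551} = \frac{1399}{269} - \frac{2099}{26551} = \frac{36580218}{7142219}$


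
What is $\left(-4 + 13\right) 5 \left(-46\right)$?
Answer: $-2070$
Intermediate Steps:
$\left(-4 + 13\right) 5 \left(-46\right) = 9 \cdot 5 \left(-46\right) = 45 \left(-46\right) = -2070$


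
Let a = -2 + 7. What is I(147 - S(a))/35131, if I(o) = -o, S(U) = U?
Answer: -142/35131 ≈ -0.0040420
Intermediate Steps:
a = 5
I(147 - S(a))/35131 = -(147 - 1*5)/35131 = -(147 - 5)*(1/35131) = -1*142*(1/35131) = -142*1/35131 = -142/35131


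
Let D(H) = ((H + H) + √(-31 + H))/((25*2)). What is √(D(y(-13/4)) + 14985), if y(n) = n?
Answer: √(1498487 + I*√137)/10 ≈ 122.41 + 0.00047808*I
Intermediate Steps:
D(H) = H/25 + √(-31 + H)/50 (D(H) = (2*H + √(-31 + H))/50 = (√(-31 + H) + 2*H)*(1/50) = H/25 + √(-31 + H)/50)
√(D(y(-13/4)) + 14985) = √(((-13/4)/25 + √(-31 - 13/4)/50) + 14985) = √(((-13*¼)/25 + √(-31 - 13*¼)/50) + 14985) = √(((1/25)*(-13/4) + √(-31 - 13/4)/50) + 14985) = √((-13/100 + √(-137/4)/50) + 14985) = √((-13/100 + (I*√137/2)/50) + 14985) = √((-13/100 + I*√137/100) + 14985) = √(1498487/100 + I*√137/100)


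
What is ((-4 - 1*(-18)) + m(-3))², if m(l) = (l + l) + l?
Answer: 25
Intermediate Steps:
m(l) = 3*l (m(l) = 2*l + l = 3*l)
((-4 - 1*(-18)) + m(-3))² = ((-4 - 1*(-18)) + 3*(-3))² = ((-4 + 18) - 9)² = (14 - 9)² = 5² = 25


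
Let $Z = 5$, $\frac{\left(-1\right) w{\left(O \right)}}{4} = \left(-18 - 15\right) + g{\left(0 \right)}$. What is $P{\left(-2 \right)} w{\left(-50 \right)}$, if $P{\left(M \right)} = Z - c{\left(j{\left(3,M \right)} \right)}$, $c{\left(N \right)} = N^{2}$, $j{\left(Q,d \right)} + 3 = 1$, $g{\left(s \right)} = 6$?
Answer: $108$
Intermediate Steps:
$j{\left(Q,d \right)} = -2$ ($j{\left(Q,d \right)} = -3 + 1 = -2$)
$w{\left(O \right)} = 108$ ($w{\left(O \right)} = - 4 \left(\left(-18 - 15\right) + 6\right) = - 4 \left(-33 + 6\right) = \left(-4\right) \left(-27\right) = 108$)
$P{\left(M \right)} = 1$ ($P{\left(M \right)} = 5 - \left(-2\right)^{2} = 5 - 4 = 1$)
$P{\left(-2 \right)} w{\left(-50 \right)} = 1 \cdot 108 = 108$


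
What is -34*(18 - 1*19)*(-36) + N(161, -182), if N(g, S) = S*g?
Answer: -30526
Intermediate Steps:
-34*(18 - 1*19)*(-36) + N(161, -182) = -34*(18 - 1*19)*(-36) - 182*161 = -34*(18 - 19)*(-36) - 29302 = -34*(-1)*(-36) - 29302 = 34*(-36) - 29302 = -1224 - 29302 = -30526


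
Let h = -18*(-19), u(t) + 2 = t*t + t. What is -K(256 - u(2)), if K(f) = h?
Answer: -342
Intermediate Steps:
u(t) = -2 + t + t**2 (u(t) = -2 + (t*t + t) = -2 + (t**2 + t) = -2 + (t + t**2) = -2 + t + t**2)
h = 342
K(f) = 342
-K(256 - u(2)) = -1*342 = -342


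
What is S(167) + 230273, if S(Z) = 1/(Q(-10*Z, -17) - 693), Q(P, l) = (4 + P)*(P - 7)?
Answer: 643196010598/2793189 ≈ 2.3027e+5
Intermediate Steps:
Q(P, l) = (-7 + P)*(4 + P) (Q(P, l) = (4 + P)*(-7 + P) = (-7 + P)*(4 + P))
S(Z) = 1/(-721 + 30*Z + 100*Z**2) (S(Z) = 1/((-28 + (-10*Z)**2 - (-30)*Z) - 693) = 1/((-28 + 100*Z**2 + 30*Z) - 693) = 1/((-28 + 30*Z + 100*Z**2) - 693) = 1/(-721 + 30*Z + 100*Z**2))
S(167) + 230273 = 1/(-721 + 30*167 + 100*167**2) + 230273 = 1/(-721 + 5010 + 100*27889) + 230273 = 1/(-721 + 5010 + 2788900) + 230273 = 1/2793189 + 230273 = 643196010598/2793189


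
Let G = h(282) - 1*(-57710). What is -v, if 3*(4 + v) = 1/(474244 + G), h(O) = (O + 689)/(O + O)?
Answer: 1200091920/300023027 ≈ 4.0000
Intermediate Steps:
h(O) = (689 + O)/(2*O) (h(O) = (689 + O)/((2*O)) = (689 + O)*(1/(2*O)) = (689 + O)/(2*O))
G = 32549411/564 (G = (1/2)*(689 + 282)/282 - 1*(-57710) = (1/2)*(1/282)*971 + 57710 = 971/564 + 57710 = 32549411/564 ≈ 57712.)
v = -1200091920/300023027 (v = -4 + 1/(3*(474244 + 32549411/564)) = -4 + 1/(3*(300023027/564)) = -4 + (1/3)*(564/300023027) = -4 + 188/300023027 = -1200091920/300023027 ≈ -4.0000)
-v = -1*(-1200091920/300023027) = 1200091920/300023027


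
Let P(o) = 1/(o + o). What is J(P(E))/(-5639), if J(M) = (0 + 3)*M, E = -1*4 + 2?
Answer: 3/22556 ≈ 0.00013300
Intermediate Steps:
E = -2 (E = -4 + 2 = -2)
P(o) = 1/(2*o)
J(M) = 3*M
J(P(E))/(-5639) = (3*((½)/(-2)))/(-5639) = (3*((½)*(-½)))*(-1/5639) = (3*(-¼))*(-1/5639) = -¾*(-1/5639) = 3/22556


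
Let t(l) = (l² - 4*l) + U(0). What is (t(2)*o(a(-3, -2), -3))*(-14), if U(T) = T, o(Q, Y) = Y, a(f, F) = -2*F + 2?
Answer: -168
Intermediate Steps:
a(f, F) = 2 - 2*F
t(l) = l² - 4*l (t(l) = (l² - 4*l) + 0 = l² - 4*l)
(t(2)*o(a(-3, -2), -3))*(-14) = ((2*(-4 + 2))*(-3))*(-14) = ((2*(-2))*(-3))*(-14) = -4*(-3)*(-14) = 12*(-14) = -168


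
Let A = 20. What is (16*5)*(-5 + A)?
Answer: 1200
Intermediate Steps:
(16*5)*(-5 + A) = (16*5)*(-5 + 20) = 80*15 = 1200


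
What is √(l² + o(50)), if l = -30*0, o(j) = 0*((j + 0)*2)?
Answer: 0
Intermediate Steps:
o(j) = 0 (o(j) = 0*(j*2) = 0*(2*j) = 0)
l = 0
√(l² + o(50)) = √(0² + 0) = √(0 + 0) = √0 = 0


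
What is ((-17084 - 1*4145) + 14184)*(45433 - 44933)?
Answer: -3522500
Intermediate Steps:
((-17084 - 1*4145) + 14184)*(45433 - 44933) = ((-17084 - 4145) + 14184)*500 = (-21229 + 14184)*500 = -7045*500 = -3522500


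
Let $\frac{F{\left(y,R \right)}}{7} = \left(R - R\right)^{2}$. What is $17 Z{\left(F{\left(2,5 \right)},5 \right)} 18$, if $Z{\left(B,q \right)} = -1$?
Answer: $-306$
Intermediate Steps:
$F{\left(y,R \right)} = 0$ ($F{\left(y,R \right)} = 7 \left(R - R\right)^{2} = 7 \cdot 0^{2} = 7 \cdot 0 = 0$)
$17 Z{\left(F{\left(2,5 \right)},5 \right)} 18 = 17 \left(-1\right) 18 = \left(-17\right) 18 = -306$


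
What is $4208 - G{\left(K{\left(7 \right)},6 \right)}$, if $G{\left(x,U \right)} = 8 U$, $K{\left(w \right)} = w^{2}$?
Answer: $4160$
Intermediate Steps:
$4208 - G{\left(K{\left(7 \right)},6 \right)} = 4208 - 8 \cdot 6 = 4208 - 48 = 4160$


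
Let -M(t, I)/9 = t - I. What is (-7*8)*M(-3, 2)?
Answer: -2520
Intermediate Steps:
M(t, I) = -9*t + 9*I (M(t, I) = -9*(t - I) = -9*t + 9*I)
(-7*8)*M(-3, 2) = (-7*8)*(-9*(-3) + 9*2) = -56*(27 + 18) = -56*45 = -2520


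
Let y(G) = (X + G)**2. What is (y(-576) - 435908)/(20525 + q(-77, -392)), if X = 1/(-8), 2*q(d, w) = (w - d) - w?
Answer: -6655231/1316064 ≈ -5.0569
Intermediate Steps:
q(d, w) = -d/2 (q(d, w) = ((w - d) - w)/2 = (-d)/2 = -d/2)
X = -1/8 ≈ -0.12500
y(G) = (-1/8 + G)**2
(y(-576) - 435908)/(20525 + q(-77, -392)) = ((-1 + 8*(-576))**2/64 - 435908)/(20525 - 1/2*(-77)) = ((-1 - 4608)**2/64 - 435908)/(20525 + 77/2) = ((1/64)*(-4609)**2 - 435908)/(41127/2) = ((1/64)*21242881 - 435908)*(2/41127) = (21242881/64 - 435908)*(2/41127) = -6655231/64*2/41127 = -6655231/1316064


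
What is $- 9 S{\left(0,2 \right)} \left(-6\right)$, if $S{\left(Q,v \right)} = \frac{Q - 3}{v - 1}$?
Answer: $-162$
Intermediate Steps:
$S{\left(Q,v \right)} = \frac{-3 + Q}{-1 + v}$
$- 9 S{\left(0,2 \right)} \left(-6\right) = - 9 \frac{-3 + 0}{-1 + 2} \left(-6\right) = - 9 \cdot 1^{-1} \left(-3\right) \left(-6\right) = - 9 \cdot 1 \left(-3\right) \left(-6\right) = \left(-9\right) \left(-3\right) \left(-6\right) = 27 \left(-6\right) = -162$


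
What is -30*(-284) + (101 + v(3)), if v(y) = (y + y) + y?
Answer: 8630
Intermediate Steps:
v(y) = 3*y (v(y) = 2*y + y = 3*y)
-30*(-284) + (101 + v(3)) = -30*(-284) + (101 + 3*3) = 8520 + (101 + 9) = 8520 + 110 = 8630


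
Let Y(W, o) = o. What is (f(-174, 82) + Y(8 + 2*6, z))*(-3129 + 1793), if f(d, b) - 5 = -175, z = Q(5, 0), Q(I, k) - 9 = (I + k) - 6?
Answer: 216432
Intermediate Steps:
Q(I, k) = 3 + I + k (Q(I, k) = 9 + ((I + k) - 6) = 9 + (-6 + I + k) = 3 + I + k)
z = 8 (z = 3 + 5 + 0 = 8)
f(d, b) = -170 (f(d, b) = 5 - 175 = -170)
(f(-174, 82) + Y(8 + 2*6, z))*(-3129 + 1793) = (-170 + 8)*(-3129 + 1793) = -162*(-1336) = 216432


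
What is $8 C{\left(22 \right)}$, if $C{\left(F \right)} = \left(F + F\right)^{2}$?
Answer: $15488$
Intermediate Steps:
$C{\left(F \right)} = 4 F^{2}$ ($C{\left(F \right)} = \left(2 F\right)^{2} = 4 F^{2}$)
$8 C{\left(22 \right)} = 8 \cdot 4 \cdot 22^{2} = 8 \cdot 4 \cdot 484 = 8 \cdot 1936 = 15488$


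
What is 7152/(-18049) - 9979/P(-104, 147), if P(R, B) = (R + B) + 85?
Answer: -181026427/2310272 ≈ -78.357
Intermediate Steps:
P(R, B) = 85 + B + R (P(R, B) = (B + R) + 85 = 85 + B + R)
7152/(-18049) - 9979/P(-104, 147) = 7152/(-18049) - 9979/(85 + 147 - 104) = 7152*(-1/18049) - 9979/128 = -7152/18049 - 9979*1/128 = -7152/18049 - 9979/128 = -181026427/2310272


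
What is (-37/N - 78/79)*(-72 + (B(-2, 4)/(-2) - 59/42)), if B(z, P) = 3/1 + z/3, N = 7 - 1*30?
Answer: -589338/12719 ≈ -46.335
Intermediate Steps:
N = -23 (N = 7 - 30 = -23)
B(z, P) = 3 + z/3 (B(z, P) = 3*1 + z*(⅓) = 3 + z/3)
(-37/N - 78/79)*(-72 + (B(-2, 4)/(-2) - 59/42)) = (-37/(-23) - 78/79)*(-72 + ((3 + (⅓)*(-2))/(-2) - 59/42)) = (-37*(-1/23) - 78*1/79)*(-72 + ((3 - ⅔)*(-½) - 59*1/42)) = (37/23 - 78/79)*(-72 + ((7/3)*(-½) - 59/42)) = 1129*(-72 + (-7/6 - 59/42))/1817 = 1129*(-72 - 18/7)/1817 = (1129/1817)*(-522/7) = -589338/12719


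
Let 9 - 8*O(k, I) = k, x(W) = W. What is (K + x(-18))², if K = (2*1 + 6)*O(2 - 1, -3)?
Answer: 100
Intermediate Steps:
O(k, I) = 9/8 - k/8
K = 8 (K = (2*1 + 6)*(9/8 - (2 - 1)/8) = (2 + 6)*(9/8 - ⅛*1) = 8*(9/8 - ⅛) = 8*1 = 8)
(K + x(-18))² = (8 - 18)² = (-10)² = 100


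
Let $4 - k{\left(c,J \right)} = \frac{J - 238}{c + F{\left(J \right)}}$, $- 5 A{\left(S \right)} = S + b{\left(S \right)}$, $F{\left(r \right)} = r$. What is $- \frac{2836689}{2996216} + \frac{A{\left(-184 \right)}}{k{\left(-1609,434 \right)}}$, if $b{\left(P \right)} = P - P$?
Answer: $\frac{212624909}{26965944} \approx 7.8849$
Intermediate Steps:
$b{\left(P \right)} = 0$
$A{\left(S \right)} = - \frac{S}{5}$ ($A{\left(S \right)} = - \frac{S + 0}{5} = - \frac{S}{5}$)
$k{\left(c,J \right)} = 4 - \frac{-238 + J}{J + c}$ ($k{\left(c,J \right)} = 4 - \frac{J - 238}{c + J} = 4 - \frac{-238 + J}{J + c}$)
$- \frac{2836689}{2996216} + \frac{A{\left(-184 \right)}}{k{\left(-1609,434 \right)}} = - \frac{2836689}{2996216} + \frac{\left(- \frac{1}{5}\right) \left(-184\right)}{\frac{1}{434 - 1609} \left(238 + 3 \cdot 434 + 4 \left(-1609\right)\right)} = \left(-2836689\right) \frac{1}{2996216} + \frac{184}{5 \frac{238 + 1302 - 6436}{-1175}} = - \frac{2836689}{2996216} + \frac{184}{5 \left(\left(- \frac{1}{1175}\right) \left(-4896\right)\right)} = - \frac{2836689}{2996216} + \frac{184}{5 \cdot \frac{4896}{1175}} = - \frac{2836689}{2996216} + \frac{184}{5} \cdot \frac{1175}{4896} = - \frac{2836689}{2996216} + \frac{5405}{612} = \frac{212624909}{26965944}$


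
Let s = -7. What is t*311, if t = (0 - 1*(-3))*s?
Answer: -6531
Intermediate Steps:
t = -21 (t = (0 - 1*(-3))*(-7) = (0 + 3)*(-7) = 3*(-7) = -21)
t*311 = -21*311 = -6531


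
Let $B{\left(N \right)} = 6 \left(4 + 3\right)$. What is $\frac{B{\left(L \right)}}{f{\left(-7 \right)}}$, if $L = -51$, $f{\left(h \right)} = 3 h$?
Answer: $-2$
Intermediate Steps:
$B{\left(N \right)} = 42$ ($B{\left(N \right)} = 6 \cdot 7 = 42$)
$\frac{B{\left(L \right)}}{f{\left(-7 \right)}} = \frac{42}{3 \left(-7\right)} = \frac{42}{-21} = 42 \left(- \frac{1}{21}\right) = -2$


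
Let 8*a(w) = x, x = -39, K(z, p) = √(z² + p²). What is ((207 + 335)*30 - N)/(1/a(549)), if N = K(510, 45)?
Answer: -158535/2 + 585*√1165/8 ≈ -76772.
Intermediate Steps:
K(z, p) = √(p² + z²)
a(w) = -39/8 (a(w) = (⅛)*(-39) = -39/8)
N = 15*√1165 (N = √(45² + 510²) = √(2025 + 260100) = √262125 = 15*√1165 ≈ 511.98)
((207 + 335)*30 - N)/(1/a(549)) = ((207 + 335)*30 - 15*√1165)/(1/(-39/8)) = (542*30 - 15*√1165)/(-8/39) = (16260 - 15*√1165)*(-39/8) = -158535/2 + 585*√1165/8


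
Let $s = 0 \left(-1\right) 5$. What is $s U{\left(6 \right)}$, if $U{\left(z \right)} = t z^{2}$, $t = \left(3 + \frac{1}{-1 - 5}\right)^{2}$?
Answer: $0$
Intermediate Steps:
$s = 0$ ($s = 0 \cdot 5 = 0$)
$t = \frac{289}{36}$ ($t = \left(3 + \frac{1}{-6}\right)^{2} = \left(3 - \frac{1}{6}\right)^{2} = \left(\frac{17}{6}\right)^{2} = \frac{289}{36} \approx 8.0278$)
$U{\left(z \right)} = \frac{289 z^{2}}{36}$
$s U{\left(6 \right)} = 0 \frac{289 \cdot 6^{2}}{36} = 0 \cdot \frac{289}{36} \cdot 36 = 0 \cdot 289 = 0$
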